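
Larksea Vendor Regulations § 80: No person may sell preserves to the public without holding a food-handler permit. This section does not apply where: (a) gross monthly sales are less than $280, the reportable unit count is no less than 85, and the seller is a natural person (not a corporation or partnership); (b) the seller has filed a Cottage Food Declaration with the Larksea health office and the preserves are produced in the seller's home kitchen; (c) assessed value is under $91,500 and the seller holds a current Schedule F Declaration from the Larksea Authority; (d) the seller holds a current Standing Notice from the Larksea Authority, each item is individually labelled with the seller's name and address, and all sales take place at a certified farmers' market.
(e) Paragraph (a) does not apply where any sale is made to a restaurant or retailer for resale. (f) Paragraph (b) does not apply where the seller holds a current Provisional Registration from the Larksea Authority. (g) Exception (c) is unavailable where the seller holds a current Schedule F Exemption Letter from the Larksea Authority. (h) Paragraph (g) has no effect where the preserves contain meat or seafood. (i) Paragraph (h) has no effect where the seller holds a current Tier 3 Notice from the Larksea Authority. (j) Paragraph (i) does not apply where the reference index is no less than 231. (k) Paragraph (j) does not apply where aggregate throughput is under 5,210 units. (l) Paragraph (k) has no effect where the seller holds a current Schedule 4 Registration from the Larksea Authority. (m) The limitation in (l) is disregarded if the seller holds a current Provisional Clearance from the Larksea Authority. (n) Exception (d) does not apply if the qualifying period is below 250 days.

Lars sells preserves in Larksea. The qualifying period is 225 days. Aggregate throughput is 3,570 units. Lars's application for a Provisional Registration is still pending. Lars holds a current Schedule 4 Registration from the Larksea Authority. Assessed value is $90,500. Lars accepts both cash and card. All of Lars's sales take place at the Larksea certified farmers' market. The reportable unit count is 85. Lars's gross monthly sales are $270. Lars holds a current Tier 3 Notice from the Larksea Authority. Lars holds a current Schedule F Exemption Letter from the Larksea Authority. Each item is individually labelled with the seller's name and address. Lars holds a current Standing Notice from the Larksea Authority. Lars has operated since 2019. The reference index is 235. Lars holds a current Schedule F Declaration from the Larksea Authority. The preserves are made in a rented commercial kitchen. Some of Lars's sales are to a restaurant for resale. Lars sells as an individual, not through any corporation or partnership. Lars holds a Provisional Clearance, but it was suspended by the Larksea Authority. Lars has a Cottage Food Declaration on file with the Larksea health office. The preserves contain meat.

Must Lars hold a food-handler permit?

No — exception (c) applies; Lars is not required to hold a food-handler permit.

All of (a)'s requirements are met (gross monthly sales are $270, less than the $280 limit; the reportable unit count is 85, meeting the 85 threshold; the seller is a natural person). But applying paragraph (e): (e) operates against (a): some sales are to a restaurant for resale. (a) is therefore removed.
Exception (b) requires that the preserves are produced in the seller's home kitchen; but the preserves are made in a commercial kitchen, not a home kitchen, so (b) is unavailable.
All of (c)'s requirements are met (assessed value is $90,500, under the $91,500 limit; a current Schedule F Declaration is held). As to paragraphs (g)–(m): (g) would limit (c) — a current Schedule F Exemption Letter is held — but (h) sets (g) aside: (h) operates against (g): the preserves contain meat. (i) would limit (h) — a current Tier 3 Notice is held — but (j) sets (i) aside: (j) is engaged — the reference index is 235, meeting the 231 threshold. (k) would limit (j) — aggregate throughput is 3,570 units, under the 5,210 units limit — but (l) sets (k) aside: (l) operates against (k): a current Schedule 4 Registration is held. (m) is not engaged (the Provisional Clearance is not current), so (l) stands. (c) remains available.
Exception (d)'s conditions are all satisfied: a current Standing Notice is held; items are individually labelled; all sales are at a certified farmers' market. However, paragraph (n) must be considered: (n) operates against (d): the qualifying period is 225 days, below the 250 days limit. Exception (d) does not apply.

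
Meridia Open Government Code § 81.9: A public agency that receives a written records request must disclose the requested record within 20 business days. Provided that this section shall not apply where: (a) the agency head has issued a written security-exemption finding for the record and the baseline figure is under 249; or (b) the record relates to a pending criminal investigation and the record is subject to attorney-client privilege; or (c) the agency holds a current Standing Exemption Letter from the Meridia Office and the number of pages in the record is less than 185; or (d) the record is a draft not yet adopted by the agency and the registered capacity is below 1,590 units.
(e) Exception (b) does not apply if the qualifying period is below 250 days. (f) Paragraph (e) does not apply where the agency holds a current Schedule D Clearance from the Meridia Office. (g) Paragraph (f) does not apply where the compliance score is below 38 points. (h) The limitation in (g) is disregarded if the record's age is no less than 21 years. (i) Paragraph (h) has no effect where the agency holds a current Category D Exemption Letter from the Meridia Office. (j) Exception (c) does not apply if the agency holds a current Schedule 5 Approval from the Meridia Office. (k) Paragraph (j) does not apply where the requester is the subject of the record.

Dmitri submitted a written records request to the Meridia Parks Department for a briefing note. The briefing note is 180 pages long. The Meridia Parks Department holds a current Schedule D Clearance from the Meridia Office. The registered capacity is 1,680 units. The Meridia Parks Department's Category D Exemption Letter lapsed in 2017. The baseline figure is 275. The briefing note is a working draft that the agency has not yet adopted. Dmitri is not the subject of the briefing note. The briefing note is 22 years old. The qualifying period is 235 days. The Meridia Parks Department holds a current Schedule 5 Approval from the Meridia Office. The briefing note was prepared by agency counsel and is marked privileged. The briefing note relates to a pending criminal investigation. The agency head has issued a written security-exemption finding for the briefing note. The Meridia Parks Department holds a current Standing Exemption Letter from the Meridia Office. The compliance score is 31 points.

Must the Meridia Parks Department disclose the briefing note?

No — exception (b) applies; the Meridia Parks Department is not required to disclose the briefing note.

Exception (a) fails — the baseline figure is 275, not under 249.
Exception (b)'s conditions are all satisfied: the briefing note relates to a pending investigation; the briefing note is privileged. Considering the limiting provisions: (e) applies (the qualifying period is 235 days, below the 250 days limit), but is set aside by (f): (f) is triggered — a current Schedule D Clearance is held. (g) would limit (f) — the compliance score is 31 points, below the 38 points limit — but (h) sets (g) aside: (h) operates against (g): the record's age is 22 years, meeting the 21 years threshold. (i), which would lift (h), is not engaged — the Category D Exemption Letter is not current. So (b) applies.
Exception (c)'s conditions are all satisfied: a current Standing Exemption Letter is held; the number of pages in the record is 180, less than the 185 limit. However, paragraphs (j)–(k) must be considered: (j) applies — a current Schedule 5 Approval is held. (k), which would lift (j), is not triggered — Dmitri is not the subject of the briefing note. (c) is therefore removed.
Exception (d) requires that the registered capacity is below 1,590 units; but the registered capacity is 1,680 units, not below 1,590 units, so (d) is unavailable.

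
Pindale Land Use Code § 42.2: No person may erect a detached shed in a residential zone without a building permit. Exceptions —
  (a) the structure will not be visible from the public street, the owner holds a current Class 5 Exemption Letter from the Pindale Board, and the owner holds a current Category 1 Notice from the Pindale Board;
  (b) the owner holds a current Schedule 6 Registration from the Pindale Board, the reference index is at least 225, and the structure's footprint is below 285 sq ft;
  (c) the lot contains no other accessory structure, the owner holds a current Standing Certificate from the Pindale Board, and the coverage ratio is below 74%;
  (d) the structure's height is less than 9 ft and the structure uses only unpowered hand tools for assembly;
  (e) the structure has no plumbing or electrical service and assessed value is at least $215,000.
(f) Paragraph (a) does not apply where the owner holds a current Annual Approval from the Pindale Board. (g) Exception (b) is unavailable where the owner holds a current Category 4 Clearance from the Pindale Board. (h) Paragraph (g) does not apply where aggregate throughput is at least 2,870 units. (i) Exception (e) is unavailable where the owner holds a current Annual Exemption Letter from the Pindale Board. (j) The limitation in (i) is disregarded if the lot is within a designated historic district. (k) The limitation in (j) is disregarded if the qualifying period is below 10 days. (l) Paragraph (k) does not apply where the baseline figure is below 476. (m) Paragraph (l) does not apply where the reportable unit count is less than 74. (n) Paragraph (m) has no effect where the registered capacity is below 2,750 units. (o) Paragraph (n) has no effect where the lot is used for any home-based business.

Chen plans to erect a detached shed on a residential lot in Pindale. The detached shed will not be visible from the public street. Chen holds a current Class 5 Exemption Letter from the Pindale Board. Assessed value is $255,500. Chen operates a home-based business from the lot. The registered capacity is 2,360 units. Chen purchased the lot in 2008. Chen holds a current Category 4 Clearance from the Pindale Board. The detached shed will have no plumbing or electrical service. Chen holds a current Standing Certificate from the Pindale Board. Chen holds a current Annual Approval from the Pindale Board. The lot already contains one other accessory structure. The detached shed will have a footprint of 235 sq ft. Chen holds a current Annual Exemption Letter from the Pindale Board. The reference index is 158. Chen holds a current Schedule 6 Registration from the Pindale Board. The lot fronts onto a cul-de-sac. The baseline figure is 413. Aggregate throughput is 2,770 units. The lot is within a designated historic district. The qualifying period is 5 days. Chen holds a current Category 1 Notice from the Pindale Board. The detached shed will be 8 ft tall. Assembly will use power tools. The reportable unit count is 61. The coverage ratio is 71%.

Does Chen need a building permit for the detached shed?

Exception (a): the structure will not be visible from the street; a current Class 5 Exemption Letter is held; a current Category 1 Notice is held — every condition holds. But: (f) is engaged — a current Annual Approval is held. Exception (a) does not apply.
Exception (b) fails — the reference index is 158, short of 225.
Exception (c) fails — the lot already has another accessory structure.
Exception (d) fails — assembly uses power tools.
All of (e)'s requirements are met (there is no plumbing or electrical service; assessed value is $255,500, meeting the $215,000 threshold). However, paragraphs (i)–(o) must be considered: (i) operates against (e): a current Annual Exemption Letter is held. (j) operates (the lot is in a historic district), but is itself disapplied by (k): (k) is triggered — the qualifying period is 5 days, below the 10 days limit. (l) applies (the baseline figure is 413, below the 476 limit), but is itself disapplied by (m): (m) operates against (l): the reportable unit count is 61, less than the 74 limit. (n) is engaged (the registered capacity is 2,360 units, below the 2,750 units limit), but is overridden by (o): (o) operates against (n): a home-based business operates on the lot. So (e) is unavailable.
None of the exceptions is available; § 42.2 applies in full.

Yes — Chen must obtain a building permit.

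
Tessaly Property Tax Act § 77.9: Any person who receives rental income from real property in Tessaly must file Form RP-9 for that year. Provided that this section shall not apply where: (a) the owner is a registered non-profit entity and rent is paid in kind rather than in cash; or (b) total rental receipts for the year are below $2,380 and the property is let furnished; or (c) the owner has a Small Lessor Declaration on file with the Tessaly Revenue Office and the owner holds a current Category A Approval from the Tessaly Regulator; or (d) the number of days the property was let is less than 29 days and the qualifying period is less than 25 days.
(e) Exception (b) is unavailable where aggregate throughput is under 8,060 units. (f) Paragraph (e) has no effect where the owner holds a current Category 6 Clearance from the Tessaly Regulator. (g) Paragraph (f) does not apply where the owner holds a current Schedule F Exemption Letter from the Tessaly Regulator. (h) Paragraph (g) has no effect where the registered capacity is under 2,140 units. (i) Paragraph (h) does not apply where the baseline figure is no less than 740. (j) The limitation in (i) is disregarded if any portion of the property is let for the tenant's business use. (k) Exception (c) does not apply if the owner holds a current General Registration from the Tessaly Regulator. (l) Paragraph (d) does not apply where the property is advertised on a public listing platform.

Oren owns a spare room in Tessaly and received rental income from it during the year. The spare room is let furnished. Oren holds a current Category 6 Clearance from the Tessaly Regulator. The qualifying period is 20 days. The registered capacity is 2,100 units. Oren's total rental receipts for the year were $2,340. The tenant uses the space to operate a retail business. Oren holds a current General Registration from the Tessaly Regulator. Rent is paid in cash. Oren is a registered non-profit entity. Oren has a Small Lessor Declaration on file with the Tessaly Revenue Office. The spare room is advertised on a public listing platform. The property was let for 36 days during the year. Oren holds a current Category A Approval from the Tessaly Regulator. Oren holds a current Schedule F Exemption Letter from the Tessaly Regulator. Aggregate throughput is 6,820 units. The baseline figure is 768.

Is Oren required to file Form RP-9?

Exception (a) does not apply: rent is paid in cash.
All of (b)'s requirements are met (total rental receipts for the year are $2,340, below the $2,380 limit; the property is let furnished). Applying paragraphs (e)–(j): (e) applies (aggregate throughput is 6,820 units, under the 8,060 units limit), but is overridden by (f): (f) operates — a current Category 6 Clearance is held. (g) would limit (f) — a current Schedule F Exemption Letter is held — but (h) sets (g) aside: (h) operates against (g): the registered capacity is 2,100 units, under the 2,140 units limit. (i) would limit (h) — the baseline figure is 768, meeting the 740 threshold — but (j) sets (i) aside: (j) is engaged — the space is let for business use. Exception (b) stands.
Exception (c)'s conditions are all satisfied: a Small Lessor Declaration is on file; a current Category A Approval is held. But applying paragraph (k): (k) applies — a current General Registration is held. (c) is therefore removed.
Exception (d) requires that the number of days the property was let is less than 29 days; but the number of days the property was let is 36 days, not less than 29 days, so (d) is unavailable.

No — exception (b) applies; Oren is not required to file Form RP-9.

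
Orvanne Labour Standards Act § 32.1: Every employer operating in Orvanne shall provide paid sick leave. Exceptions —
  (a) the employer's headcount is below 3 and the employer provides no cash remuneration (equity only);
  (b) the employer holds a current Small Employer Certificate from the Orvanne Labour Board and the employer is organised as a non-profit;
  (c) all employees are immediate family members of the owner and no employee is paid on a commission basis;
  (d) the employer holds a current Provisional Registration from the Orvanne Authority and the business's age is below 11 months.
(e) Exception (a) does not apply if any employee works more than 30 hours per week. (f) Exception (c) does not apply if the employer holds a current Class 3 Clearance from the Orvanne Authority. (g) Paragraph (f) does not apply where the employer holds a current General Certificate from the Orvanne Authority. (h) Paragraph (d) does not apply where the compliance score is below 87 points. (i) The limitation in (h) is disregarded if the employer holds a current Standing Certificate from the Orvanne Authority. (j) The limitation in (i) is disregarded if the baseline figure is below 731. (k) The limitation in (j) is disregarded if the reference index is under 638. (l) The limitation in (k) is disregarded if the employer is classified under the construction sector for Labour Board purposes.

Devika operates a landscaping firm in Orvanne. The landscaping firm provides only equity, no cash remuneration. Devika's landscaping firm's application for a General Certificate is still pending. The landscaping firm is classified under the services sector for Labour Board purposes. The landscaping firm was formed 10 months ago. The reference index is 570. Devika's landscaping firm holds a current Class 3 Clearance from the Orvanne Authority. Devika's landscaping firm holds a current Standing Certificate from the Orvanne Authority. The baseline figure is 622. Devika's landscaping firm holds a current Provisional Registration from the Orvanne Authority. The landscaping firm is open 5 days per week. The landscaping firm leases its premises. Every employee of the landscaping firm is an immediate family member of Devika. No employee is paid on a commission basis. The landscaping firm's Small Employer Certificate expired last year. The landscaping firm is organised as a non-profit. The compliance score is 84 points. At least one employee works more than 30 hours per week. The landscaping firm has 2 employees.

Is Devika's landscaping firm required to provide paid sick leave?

All of (a)'s requirements are met (the employer's headcount is 2, below the 3 limit; remuneration is equity-only). However, paragraph (e) must be considered: (e) operates against (a): at least one employee exceeds 30 hours/week. (a) is therefore removed.
Exception (b) requires that the employer holds a current Small Employer Certificate from the Orvanne Labour Board; but the Small Employer Certificate has expired, so (b) is unavailable.
Exception (c): every employee is an immediate family member; no employee is paid on commission — every condition holds. But applying paragraphs (f)–(g): (f) applies — a current Class 3 Clearance is held. (g), which would lift (f), is not triggered — there is no General Certificate in force. So (c) is unavailable.
Exception (d): a current Provisional Registration is held; the business's age is 10 months, below the 11 months limit — every condition holds. Applying paragraphs (h)–(l): (h) is engaged (the compliance score is 84 points, below the 87 points limit), but is itself disapplied by (i): (i) operates — a current Standing Certificate is held. (j) would limit (i) — the baseline figure is 622, below the 731 limit — but (k) sets (j) aside: (k) operates against (j): the reference index is 570, under the 638 limit. (l), which would lift (k), is inapplicable — the landscaping firm is classified under the services sector. So (d) applies.

No — exception (d) applies; Devika's landscaping firm is not required to provide paid sick leave.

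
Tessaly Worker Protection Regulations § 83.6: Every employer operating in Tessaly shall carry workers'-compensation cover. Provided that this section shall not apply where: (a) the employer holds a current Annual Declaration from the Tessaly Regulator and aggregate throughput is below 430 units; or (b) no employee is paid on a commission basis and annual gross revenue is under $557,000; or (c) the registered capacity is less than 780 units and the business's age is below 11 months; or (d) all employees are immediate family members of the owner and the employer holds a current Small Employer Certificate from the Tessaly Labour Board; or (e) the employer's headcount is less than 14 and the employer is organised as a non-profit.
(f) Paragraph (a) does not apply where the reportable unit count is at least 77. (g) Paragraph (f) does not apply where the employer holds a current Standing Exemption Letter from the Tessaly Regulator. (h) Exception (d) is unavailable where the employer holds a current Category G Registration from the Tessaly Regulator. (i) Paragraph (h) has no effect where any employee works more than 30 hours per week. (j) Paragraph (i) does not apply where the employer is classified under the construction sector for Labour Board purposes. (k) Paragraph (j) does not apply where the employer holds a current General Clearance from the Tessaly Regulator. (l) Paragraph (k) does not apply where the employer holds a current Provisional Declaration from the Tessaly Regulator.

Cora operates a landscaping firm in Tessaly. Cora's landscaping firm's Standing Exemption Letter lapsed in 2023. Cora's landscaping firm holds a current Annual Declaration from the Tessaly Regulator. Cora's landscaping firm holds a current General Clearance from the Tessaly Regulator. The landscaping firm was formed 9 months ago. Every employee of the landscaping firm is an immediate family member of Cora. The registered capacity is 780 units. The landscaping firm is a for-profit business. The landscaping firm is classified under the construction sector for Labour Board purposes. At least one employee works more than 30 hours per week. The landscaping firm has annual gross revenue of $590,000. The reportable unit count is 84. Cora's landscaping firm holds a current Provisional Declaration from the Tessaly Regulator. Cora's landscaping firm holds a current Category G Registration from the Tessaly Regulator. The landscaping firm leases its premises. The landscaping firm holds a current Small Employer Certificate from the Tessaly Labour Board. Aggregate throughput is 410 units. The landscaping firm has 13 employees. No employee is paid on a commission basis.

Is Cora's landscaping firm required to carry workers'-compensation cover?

Exception (a)'s conditions are all satisfied: a current Annual Declaration is held; aggregate throughput is 410 units, below the 430 units limit. However, paragraphs (f)–(g) must be considered: (f) operates against (a): the reportable unit count is 84, meeting the 77 threshold. (g) is not engaged (the Standing Exemption Letter is not current), so (f) stands. So (a) is unavailable.
Exception (b) fails — annual gross revenue is $590,000, not under $557,000.
Exception (c) does not apply: the registered capacity is 780 units, not less than 780 units.
Exception (d): every employee is an immediate family member; a current Small Employer Certificate is held — every condition holds. However, paragraphs (h)–(l) must be considered: (h) operates against (d): a current Category G Registration is held. (i) would limit (h) — at least one employee exceeds 30 hours/week — but (j) sets (i) aside: (j) operates against (i): the landscaping firm is classified under the construction sector. (k) is engaged (a current General Clearance is held), but yields to (l): (l) operates against (k): a current Provisional Declaration is held. Exception (d) does not apply.
Exception (e) fails — the employer is for-profit.
Every exception is unavailable, so the rule governs.

Yes — Cora's landscaping firm must carry workers'-compensation cover.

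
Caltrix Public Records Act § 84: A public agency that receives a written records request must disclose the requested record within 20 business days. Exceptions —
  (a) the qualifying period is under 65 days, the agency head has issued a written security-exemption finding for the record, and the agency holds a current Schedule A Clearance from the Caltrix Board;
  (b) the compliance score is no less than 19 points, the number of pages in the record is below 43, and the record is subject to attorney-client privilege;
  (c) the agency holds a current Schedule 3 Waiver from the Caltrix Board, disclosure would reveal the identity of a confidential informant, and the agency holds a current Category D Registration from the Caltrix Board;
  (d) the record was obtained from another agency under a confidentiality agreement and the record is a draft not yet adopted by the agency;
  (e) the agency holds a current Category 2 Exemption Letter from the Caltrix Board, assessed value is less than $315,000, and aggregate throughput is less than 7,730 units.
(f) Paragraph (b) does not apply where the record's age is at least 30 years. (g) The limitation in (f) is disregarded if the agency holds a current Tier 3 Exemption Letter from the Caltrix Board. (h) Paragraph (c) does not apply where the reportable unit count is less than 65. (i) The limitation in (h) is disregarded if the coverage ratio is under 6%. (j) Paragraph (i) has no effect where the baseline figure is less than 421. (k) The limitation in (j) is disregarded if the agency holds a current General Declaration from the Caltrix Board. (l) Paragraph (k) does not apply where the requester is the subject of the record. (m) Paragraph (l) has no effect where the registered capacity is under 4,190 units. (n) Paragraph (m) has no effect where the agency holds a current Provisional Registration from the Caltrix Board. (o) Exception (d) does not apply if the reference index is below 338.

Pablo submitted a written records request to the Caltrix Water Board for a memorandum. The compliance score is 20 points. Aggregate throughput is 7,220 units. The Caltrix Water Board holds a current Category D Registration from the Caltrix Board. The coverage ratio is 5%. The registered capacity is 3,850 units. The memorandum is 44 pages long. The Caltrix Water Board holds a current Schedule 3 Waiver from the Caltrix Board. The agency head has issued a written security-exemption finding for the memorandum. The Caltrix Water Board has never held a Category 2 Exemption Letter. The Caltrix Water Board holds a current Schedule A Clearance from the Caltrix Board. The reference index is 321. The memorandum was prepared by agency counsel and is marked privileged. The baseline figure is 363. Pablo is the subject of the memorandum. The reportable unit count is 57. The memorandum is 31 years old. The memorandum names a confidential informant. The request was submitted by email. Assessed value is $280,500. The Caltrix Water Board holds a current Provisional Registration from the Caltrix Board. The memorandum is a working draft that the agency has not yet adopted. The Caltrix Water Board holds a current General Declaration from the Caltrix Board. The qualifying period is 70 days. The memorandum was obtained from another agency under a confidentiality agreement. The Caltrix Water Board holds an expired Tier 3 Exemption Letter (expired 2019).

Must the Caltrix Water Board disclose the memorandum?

Exception (a) requires that the qualifying period is under 65 days; but the qualifying period is 70 days, not under 65 days, so (a) is unavailable.
Exception (b) fails — the number of pages in the record is 44, not below 43.
All of (c)'s requirements are met (a current Schedule 3 Waiver is held; the memorandum names a confidential informant; a current Category D Registration is held). However, paragraphs (h)–(n) must be considered: (h) applies — the reportable unit count is 57, less than the 65 limit. (i) applies (the coverage ratio is 5%, under the 6% limit), but is overridden by (j): (j) operates against (i): the baseline figure is 363, less than the 421 limit. (k) would limit (j) — a current General Declaration is held — but (l) sets (k) aside: (l) is triggered — Pablo is the subject of the memorandum. (m) would limit (l) — the registered capacity is 3,850 units, under the 4,190 units limit — but (n) sets (m) aside: (n) operates against (m): a current Provisional Registration is held. So (c) is unavailable.
Exception (d)'s conditions are all satisfied: the memorandum was obtained under a confidentiality agreement; the memorandum is an unadopted draft. But applying paragraph (o): (o) operates against (d): the reference index is 321, below the 338 limit. Exception (d) does not apply.
Exception (e) does not apply: no current Category 2 Exemption Letter is held.
Every exception is unavailable, so the rule governs.

Yes — the Caltrix Water Board must disclose the memorandum.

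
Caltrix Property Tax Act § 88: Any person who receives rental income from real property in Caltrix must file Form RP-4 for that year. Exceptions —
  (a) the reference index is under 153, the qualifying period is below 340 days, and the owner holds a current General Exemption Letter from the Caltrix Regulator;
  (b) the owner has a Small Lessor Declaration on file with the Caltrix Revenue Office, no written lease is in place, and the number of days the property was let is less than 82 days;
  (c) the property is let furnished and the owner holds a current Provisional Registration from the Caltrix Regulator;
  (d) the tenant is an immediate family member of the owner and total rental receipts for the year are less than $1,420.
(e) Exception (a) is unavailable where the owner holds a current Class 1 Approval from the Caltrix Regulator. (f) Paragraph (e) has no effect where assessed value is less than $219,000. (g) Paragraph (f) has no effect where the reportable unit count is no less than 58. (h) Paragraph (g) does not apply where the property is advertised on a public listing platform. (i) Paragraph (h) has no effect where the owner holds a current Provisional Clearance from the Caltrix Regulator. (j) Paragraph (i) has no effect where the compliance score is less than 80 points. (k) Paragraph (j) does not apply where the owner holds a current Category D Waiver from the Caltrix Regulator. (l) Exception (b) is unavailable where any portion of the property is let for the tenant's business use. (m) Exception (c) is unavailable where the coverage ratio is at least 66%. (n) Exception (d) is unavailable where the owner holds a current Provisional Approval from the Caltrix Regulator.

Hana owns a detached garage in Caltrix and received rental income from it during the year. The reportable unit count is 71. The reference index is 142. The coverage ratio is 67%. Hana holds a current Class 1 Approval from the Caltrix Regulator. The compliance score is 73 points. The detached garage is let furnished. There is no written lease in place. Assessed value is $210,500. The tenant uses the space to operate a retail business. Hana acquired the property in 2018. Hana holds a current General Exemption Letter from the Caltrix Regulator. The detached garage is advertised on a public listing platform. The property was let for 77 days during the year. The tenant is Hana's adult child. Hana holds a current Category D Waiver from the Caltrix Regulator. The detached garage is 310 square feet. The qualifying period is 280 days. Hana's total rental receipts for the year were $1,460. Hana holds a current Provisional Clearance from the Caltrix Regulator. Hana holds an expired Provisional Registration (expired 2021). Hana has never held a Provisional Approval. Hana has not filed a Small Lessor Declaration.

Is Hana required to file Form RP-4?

All of (a)'s requirements are met (the reference index is 142, under the 153 limit; the qualifying period is 280 days, below the 340 days limit; a current General Exemption Letter is held). But applying paragraphs (e)–(k): (e) operates against (a): a current Class 1 Approval is held. (f) would limit (e) — assessed value is $210,500, less than the $219,000 limit — but (g) sets (f) aside: (g) operates against (f): the reportable unit count is 71, meeting the 58 threshold. (h) is triggered (the property is publicly advertised), but is set aside by (i): (i) operates against (h): a current Provisional Clearance is held. (j) is engaged (the compliance score is 73 points, less than the 80 points limit), but is displaced by (k): (k) operates against (j): a current Category D Waiver is held. So (a) is unavailable.
Exception (b) requires that the owner has a Small Lessor Declaration on file with the Caltrix Revenue Office; but no Small Lessor Declaration is on file, so (b) is unavailable.
Exception (c) does not apply: the Provisional Registration is not current.
Exception (d) requires that total rental receipts for the year are less than $1,420; but total rental receipts for the year are $1,460, not less than $1,420, so (d) is unavailable.
None of the exceptions is available; § 88 applies in full.

Yes — Hana must file Form RP-4.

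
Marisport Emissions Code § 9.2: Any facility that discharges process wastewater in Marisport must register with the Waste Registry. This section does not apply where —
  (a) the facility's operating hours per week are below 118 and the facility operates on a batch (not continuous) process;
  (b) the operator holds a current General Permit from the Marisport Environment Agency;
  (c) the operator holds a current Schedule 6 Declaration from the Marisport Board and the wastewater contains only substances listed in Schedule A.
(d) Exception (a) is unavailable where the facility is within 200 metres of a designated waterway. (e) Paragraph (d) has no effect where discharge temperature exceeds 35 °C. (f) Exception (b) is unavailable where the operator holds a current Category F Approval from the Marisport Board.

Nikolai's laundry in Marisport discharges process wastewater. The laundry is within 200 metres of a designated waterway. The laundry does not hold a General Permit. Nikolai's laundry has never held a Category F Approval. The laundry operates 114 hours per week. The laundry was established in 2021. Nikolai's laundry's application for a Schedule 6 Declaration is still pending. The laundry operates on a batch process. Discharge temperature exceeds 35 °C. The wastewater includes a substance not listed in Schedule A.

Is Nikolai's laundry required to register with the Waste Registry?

No — exception (a) applies; Nikolai's laundry is not required to register with the Waste Registry.

Exception (a) is satisfied on its face — the facility's operating hours per week are 114, below the 118 limit; the facility operates on a batch process. Applying paragraphs (d)–(e): (d) is triggered (the laundry is within 200 m of a designated waterway), but yields to (e): (e) applies — discharge temperature exceeds 35 °C. Exception (a) stands.
Exception (b) requires that the operator holds a current General Permit from the Marisport Environment Agency; but no General Permit is held, so (b) is unavailable.
Exception (c) does not apply: the Schedule 6 Declaration is not current.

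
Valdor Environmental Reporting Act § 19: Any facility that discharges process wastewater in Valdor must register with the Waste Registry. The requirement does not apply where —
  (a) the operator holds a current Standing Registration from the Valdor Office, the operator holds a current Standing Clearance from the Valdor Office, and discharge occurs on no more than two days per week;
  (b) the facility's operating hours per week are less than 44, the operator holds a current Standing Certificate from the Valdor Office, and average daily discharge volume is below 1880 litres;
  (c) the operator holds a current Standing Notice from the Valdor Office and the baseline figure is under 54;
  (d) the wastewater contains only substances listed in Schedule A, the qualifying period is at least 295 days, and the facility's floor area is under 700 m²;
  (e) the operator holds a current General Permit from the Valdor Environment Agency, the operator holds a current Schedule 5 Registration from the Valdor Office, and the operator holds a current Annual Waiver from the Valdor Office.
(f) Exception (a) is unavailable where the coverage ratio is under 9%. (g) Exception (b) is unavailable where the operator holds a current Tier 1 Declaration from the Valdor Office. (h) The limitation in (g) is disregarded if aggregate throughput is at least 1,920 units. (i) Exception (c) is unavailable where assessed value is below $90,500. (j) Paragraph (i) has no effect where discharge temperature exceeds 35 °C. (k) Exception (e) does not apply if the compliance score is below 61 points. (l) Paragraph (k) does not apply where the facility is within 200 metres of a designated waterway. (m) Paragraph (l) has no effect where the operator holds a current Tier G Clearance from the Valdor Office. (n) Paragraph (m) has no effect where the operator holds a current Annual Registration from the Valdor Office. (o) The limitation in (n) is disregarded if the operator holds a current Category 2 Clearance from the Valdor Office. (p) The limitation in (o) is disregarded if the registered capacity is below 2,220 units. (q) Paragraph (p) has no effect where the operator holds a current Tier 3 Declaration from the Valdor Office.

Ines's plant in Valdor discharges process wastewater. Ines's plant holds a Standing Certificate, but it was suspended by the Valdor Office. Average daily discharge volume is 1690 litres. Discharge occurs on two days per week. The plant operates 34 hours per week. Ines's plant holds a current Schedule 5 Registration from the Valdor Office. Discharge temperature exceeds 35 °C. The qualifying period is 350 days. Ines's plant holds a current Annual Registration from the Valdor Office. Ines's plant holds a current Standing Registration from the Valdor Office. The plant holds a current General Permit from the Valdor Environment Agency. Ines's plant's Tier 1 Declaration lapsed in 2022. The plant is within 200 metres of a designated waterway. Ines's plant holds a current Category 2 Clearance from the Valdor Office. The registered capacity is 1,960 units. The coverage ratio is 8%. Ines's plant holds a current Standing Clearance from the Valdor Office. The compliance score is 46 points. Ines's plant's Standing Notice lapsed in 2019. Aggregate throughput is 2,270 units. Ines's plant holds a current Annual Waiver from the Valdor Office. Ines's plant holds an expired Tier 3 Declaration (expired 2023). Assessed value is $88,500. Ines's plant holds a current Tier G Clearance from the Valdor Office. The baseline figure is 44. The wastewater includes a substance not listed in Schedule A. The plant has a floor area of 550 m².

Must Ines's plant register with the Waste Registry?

Exception (a)'s conditions are all satisfied: a current Standing Registration is held; a current Standing Clearance is held; discharge occurs on no more than two days per week. But: (f) operates against (a): the coverage ratio is 8%, under the 9% limit. So (a) is unavailable.
Exception (b) does not apply: there is no Standing Certificate in force.
Exception (c) does not apply: no current Standing Notice is held.
Exception (d) fails — the wastewater includes a non-Schedule-A substance.
Exception (e) is satisfied on its face — a current General Permit is held; a current Schedule 5 Registration is held; a current Annual Waiver is held. As to paragraphs (k)–(q): (k) would limit (e) — the compliance score is 46 points, below the 61 points limit — but (l) sets (k) aside: (l) operates against (k): the plant is within 200 m of a designated waterway. (m) applies (a current Tier G Clearance is held), but yields to (n): (n) operates — a current Annual Registration is held. (o) would limit (n) — a current Category 2 Clearance is held — but (p) sets (o) aside: (p) operates against (o): the registered capacity is 1,960 units, below the 2,220 units limit. (q) is inapplicable (the Tier 3 Declaration is not current), so (p) stands. So (e) applies.

No — exception (e) applies; Ines's plant is not required to register with the Waste Registry.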